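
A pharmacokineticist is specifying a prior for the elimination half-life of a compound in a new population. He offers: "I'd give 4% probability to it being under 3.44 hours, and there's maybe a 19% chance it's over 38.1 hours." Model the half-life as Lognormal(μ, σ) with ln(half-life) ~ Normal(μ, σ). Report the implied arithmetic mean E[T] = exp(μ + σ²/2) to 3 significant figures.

E[T] ≈ 25.9 hours

If T ~ Lognormal(μ,σ) then ln T ~ Normal(μ,σ), so the p-quantile of ln T is μ + z_p·σ.
ln(3.44) = 1.235 and ln(38.1) = 3.64; z_{0.04} = -1.751, z_{0.81} = 0.8779.
σ = (3.64 − 1.235)/(0.8779 − (-1.751)) = 0.915.
μ = 1.235 − (-1.751)·0.915 = 2.837.
E[T] = exp(μ + σ²/2) = exp(2.837 + 0.4185) = 25.9 hours.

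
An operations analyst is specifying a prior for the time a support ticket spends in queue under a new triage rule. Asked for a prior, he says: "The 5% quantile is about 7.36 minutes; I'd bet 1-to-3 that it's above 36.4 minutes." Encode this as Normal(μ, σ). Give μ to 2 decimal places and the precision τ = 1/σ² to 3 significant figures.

μ = 27.95, τ = 0.00638

The p-quantile of Normal(μ,σ) is μ + z_p·σ, with z_{0.05} = -1.645 and z_{0.75} = 0.6745.
Eliminate σ: μ = (z₂·x₁ − z₁·x₂)/(z₂ − z₁) = (0.6745·7.36 − (-1.645)·36.4)/2.319 = 27.95.
Then σ = (x₂ − x₁)/(z₂ − z₁) = (36.4 − 7.36)/2.319 = 12.52.
Precision τ = 1/σ² = 1/12.52² = 0.00638.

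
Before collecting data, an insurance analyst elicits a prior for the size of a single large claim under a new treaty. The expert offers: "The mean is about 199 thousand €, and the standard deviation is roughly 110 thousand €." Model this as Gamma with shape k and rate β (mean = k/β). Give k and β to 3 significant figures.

k ≈ 3.27, β ≈ 0.0164

For Gamma(k, rate β): mean = k/β, variance = k/β², so CV = 1/√k.
CV = SD/mean = 110/199 = 0.5528, hence k = 1/CV² = 3.27.
Then β = k/mean = 3.27/199 = 0.0164.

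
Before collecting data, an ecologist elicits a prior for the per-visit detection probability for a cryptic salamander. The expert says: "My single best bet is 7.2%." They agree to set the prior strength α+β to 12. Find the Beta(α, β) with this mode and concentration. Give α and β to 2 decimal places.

For α,β > 1 the Beta mode is (α−1)/(α+β−2). With α+β = 12, the mode is (α−1)/10.
Set (α−1)/10 = 0.072 → α = 1 + 0.072·10 = 1.72.
β = 12 − α = 10.28.

α = 1.72, β = 10.28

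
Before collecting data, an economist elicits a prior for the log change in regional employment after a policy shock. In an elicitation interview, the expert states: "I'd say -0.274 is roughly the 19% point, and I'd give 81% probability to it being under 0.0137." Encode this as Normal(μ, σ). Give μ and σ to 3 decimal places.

μ = -0.130, σ = 0.164

The p-quantile of Normal(μ,σ) is μ + z_p·σ, with z_{0.19} = -0.8779 and z_{0.81} = 0.8779.
Eliminate σ: μ = (z₂·x₁ − z₁·x₂)/(z₂ − z₁) = (0.8779·-0.274 − (-0.8779)·0.0137)/1.756 = -0.130.
Then σ = (x₂ − x₁)/(z₂ − z₁) = (0.0137 − -0.274)/1.756 = 0.164.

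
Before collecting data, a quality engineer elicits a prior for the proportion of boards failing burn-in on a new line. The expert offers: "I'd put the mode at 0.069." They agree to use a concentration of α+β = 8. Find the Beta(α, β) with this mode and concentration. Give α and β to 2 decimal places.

α = 1.41, β = 6.59

For α,β > 1 the Beta mode is (α−1)/(α+β−2). With α+β = 8, the mode is (α−1)/6.
Set (α−1)/6 = 0.069 → α = 1 + 0.069·6 = 1.41.
β = 8 − α = 6.59.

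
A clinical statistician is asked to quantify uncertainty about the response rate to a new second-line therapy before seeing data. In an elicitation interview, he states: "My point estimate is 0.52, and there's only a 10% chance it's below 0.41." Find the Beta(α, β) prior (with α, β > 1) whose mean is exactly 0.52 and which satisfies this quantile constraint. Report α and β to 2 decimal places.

α ≈ 17.53, β ≈ 16.18

With mean 0.52 fixed, write α = 0.52s, β = 0.48s where s = α+β.
Need P(θ < 0.41) = 0.1 under Beta(0.52s, 0.48s). Normal approximation: (q−m)/√(m(1−m)/s) ≈ z_{0.1} = -1.28, so s ≈ 0.52·0.48·(-1.28)²/(0.41−0.52)² = 33.9.
At s = 33.9: P(θ<0.41) ≈ 0.099. Adjusting to match 0.1 gives s ≈ 33.71.
So α = 0.52·33.71 ≈ 17.53, β = 0.48·33.71 ≈ 16.18.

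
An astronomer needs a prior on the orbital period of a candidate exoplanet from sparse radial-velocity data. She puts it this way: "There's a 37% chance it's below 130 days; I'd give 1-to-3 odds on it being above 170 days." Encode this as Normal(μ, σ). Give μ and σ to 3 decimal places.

The p-quantile of Normal(μ,σ) is μ + z_p·σ, with z_{0.37} = -0.3319 and z_{0.75} = 0.6745.
Eliminate σ: μ = (z₂·x₁ − z₁·x₂)/(z₂ − z₁) = (0.6745·130 − (-0.3319)·170)/1.006 = 143.190.
Then σ = (x₂ − x₁)/(z₂ − z₁) = (170 − 130)/1.006 = 39.748.

μ = 143.190, σ = 39.748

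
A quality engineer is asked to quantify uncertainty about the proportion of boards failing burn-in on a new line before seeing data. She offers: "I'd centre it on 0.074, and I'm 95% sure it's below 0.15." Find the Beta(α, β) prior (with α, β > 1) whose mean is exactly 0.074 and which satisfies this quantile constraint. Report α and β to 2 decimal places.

With mean 0.074 fixed, write α = 0.074s, β = 0.926s where s = α+β.
Need P(θ < 0.15) = 0.95 under Beta(0.074s, 0.926s). Normal approximation: (q−m)/√(m(1−m)/s) ≈ z_{0.95} = 1.64, so s ≈ 0.074·0.926·(1.64)²/(0.15−0.074)² = 32.1.
At s = 32.1: P(θ<0.15) ≈ 0.932. Adjusting to match 0.95 gives s ≈ 41.32.
So α = 0.074·41.32 ≈ 3.06, β = 0.926·41.32 ≈ 38.26.

α ≈ 3.06, β ≈ 38.26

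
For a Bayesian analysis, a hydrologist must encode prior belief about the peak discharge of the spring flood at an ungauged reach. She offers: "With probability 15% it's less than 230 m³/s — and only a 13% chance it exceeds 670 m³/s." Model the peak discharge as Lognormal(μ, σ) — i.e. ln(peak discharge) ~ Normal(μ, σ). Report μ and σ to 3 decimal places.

μ ≈ 5.950, σ ≈ 0.494

If T ~ Lognormal(μ,σ) then ln T ~ Normal(μ,σ), so the p-quantile of ln T is μ + z_p·σ.
ln(230) = 5.438 and ln(670) = 6.507; z_{0.15} = -1.036, z_{0.87} = 1.126.
σ = (6.507 − 5.438)/(1.126 − (-1.036)) = 0.494.
μ = 5.438 − (-1.036)·0.494 = 5.950.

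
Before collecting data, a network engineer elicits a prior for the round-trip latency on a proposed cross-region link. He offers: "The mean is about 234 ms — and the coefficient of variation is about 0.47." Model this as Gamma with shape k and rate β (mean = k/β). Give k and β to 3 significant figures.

k ≈ 4.53, β ≈ 0.0193

For Gamma(k, rate β): mean = k/β, variance = k/β², so CV = 1/√k.
CV = 0.47, hence k = 1/CV² = 4.53.
Then β = k/mean = 4.53/234 = 0.0193.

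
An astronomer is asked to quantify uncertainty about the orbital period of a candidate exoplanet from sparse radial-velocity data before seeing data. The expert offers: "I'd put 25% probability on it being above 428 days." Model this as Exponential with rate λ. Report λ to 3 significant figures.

P(T > 428.0) = e^(−λ·428.0) = 0.25, so λ = −ln(0.25)/428.0 = 0.00324.

λ ≈ 0.00324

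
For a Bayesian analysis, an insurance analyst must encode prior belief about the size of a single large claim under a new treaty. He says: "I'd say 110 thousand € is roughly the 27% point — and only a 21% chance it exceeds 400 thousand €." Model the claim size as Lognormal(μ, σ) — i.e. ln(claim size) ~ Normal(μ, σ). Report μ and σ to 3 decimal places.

μ ≈ 5.258, σ ≈ 0.910

If T ~ Lognormal(μ,σ) then ln T ~ Normal(μ,σ), so the p-quantile of ln T is μ + z_p·σ.
ln(110) = 4.7 and ln(400) = 5.991; z_{0.27} = -0.6128, z_{0.79} = 0.8064.
σ = (5.991 − 4.7)/(0.8064 − (-0.6128)) = 0.910.
μ = 4.7 − (-0.6128)·0.910 = 5.258.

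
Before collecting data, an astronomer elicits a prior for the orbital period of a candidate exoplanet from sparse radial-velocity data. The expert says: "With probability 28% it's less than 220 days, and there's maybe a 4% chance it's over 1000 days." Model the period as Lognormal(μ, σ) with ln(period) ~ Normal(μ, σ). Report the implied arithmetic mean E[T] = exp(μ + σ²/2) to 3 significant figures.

E[T] ≈ 396 days

If T ~ Lognormal(μ,σ) then ln T ~ Normal(μ,σ), so the p-quantile of ln T is μ + z_p·σ.
ln(220) = 5.394 and ln(1000) = 6.908; z_{0.28} = -0.5828, z_{0.96} = 1.751.
σ = (6.908 − 5.394)/(1.751 − (-0.5828)) = 0.649.
μ = 5.394 − (-0.5828)·0.649 = 5.772.
E[T] = exp(μ + σ²/2) = exp(5.772 + 0.2105) = 396 days.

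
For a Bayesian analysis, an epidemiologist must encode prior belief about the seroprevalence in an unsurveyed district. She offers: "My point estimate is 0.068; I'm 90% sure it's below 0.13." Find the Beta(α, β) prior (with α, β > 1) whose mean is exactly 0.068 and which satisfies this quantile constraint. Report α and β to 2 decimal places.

With mean 0.068 fixed, write α = 0.068s, β = 0.932s where s = α+β.
Need P(θ < 0.13) = 0.9 under Beta(0.068s, 0.932s). Normal approximation: (q−m)/√(m(1−m)/s) ≈ z_{0.9} = 1.28, so s ≈ 0.068·0.932·(1.28)²/(0.13−0.068)² = 27.1.
At s = 27.1: P(θ<0.13) ≈ 0.893. Adjusting to match 0.9 gives s ≈ 29.53.
So α = 0.068·29.53 ≈ 2.01, β = 0.932·29.53 ≈ 27.53.

α ≈ 2.01, β ≈ 27.53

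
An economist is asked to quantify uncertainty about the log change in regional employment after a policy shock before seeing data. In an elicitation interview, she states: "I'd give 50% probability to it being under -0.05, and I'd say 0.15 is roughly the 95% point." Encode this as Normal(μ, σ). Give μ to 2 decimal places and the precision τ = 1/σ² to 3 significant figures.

For Normal(μ,σ), the p-quantile is μ + z_p·σ. Here z_{0.5} = 0, z_{0.95} = 1.645.
So -0.05 = μ + 0σ and 0.15 = μ + 1.645σ.
Subtracting: σ = (0.15 − -0.05)/(1.645 − (0)) = 0.12.
Then μ = -0.05 − (0)·0.12 = -0.05.
Precision τ = 1/σ² = 1/0.1216² = 67.6.

μ = -0.05, τ = 67.6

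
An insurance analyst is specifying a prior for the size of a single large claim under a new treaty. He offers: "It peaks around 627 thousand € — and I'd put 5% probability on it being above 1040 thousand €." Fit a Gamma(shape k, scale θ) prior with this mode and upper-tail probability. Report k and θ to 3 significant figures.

Gamma(k,θ) with k>1 has mode (k−1)θ, so θ = 627/(k−1).
Need P(X < 1040) = 0.95 with θ tied to k this way. Start at k = 2, θ = 627: P(X<1040) ≈ 0.494.
Too low — raise k to concentrate. Iterating converges to k ≈ 11.9.
Then θ = 627/(11.9−1) ≈ 57.5.

k ≈ 11.9, θ ≈ 57.5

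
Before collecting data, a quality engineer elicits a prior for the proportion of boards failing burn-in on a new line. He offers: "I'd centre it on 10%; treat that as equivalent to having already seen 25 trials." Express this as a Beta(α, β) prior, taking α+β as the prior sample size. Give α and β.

Under the effective-sample-size interpretation, Beta(α, β) has prior mean α/(α+β) and prior sample size α+β.
So α+β = 25 and α/(α+β) = 0.1, giving α = 0.1·25 = 2.5 and β = 25 − 2.5 = 22.5.

α = 2.5, β = 22.5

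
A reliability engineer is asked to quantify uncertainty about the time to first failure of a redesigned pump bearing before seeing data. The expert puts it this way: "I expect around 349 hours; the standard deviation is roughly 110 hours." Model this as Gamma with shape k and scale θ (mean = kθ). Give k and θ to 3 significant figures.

k ≈ 10.1, θ ≈ 34.7

For Gamma(k, scale θ): mean = kθ, variance = kθ², so CV = 1/√k.
CV = SD/mean = 110/349 = 0.3152, hence k = 1/CV² = 10.1.
Then θ = mean/k = 349/10.1 = 34.7.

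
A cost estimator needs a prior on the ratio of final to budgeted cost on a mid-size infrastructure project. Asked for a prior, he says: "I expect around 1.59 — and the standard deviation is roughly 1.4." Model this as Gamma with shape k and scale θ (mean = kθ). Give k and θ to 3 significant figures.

For Gamma(k, scale θ): mean = kθ, variance = kθ², so CV = 1/√k.
CV = SD/mean = 1.4/1.59 = 0.8805, hence k = 1/CV² = 1.29.
Then θ = mean/k = 1.59/1.29 = 1.23.

k ≈ 1.29, θ ≈ 1.23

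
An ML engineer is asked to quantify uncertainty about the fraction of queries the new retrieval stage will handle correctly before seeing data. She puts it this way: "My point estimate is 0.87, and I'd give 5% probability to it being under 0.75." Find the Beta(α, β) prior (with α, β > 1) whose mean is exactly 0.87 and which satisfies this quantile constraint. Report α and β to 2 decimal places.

With mean 0.87 fixed, write α = 0.87s, β = 0.13s where s = α+β.
Need P(θ < 0.75) = 0.05 under Beta(0.87s, 0.13s). Normal approximation: (q−m)/√(m(1−m)/s) ≈ z_{0.05} = -1.64, so s ≈ 0.87·0.13·(-1.64)²/(0.75−0.87)² = 21.2.
At s = 21.2: P(θ<0.75) ≈ 0.066. Adjusting to match 0.05 gives s ≈ 26.28.
So α = 0.87·26.28 ≈ 22.87, β = 0.13·26.28 ≈ 3.42.

α ≈ 22.87, β ≈ 3.42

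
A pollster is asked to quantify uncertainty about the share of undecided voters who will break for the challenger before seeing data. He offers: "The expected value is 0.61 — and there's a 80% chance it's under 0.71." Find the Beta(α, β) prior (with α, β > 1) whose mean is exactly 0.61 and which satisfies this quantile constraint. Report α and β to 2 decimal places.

α ≈ 10.55, β ≈ 6.75

With mean 0.61 fixed, write α = 0.61s, β = 0.39s where s = α+β.
Need P(θ < 0.71) = 0.8 under Beta(0.61s, 0.39s). Normal approximation: (q−m)/√(m(1−m)/s) ≈ z_{0.8} = 0.842, so s ≈ 0.61·0.39·(0.842)²/(0.71−0.61)² = 16.9.
At s = 16.9: P(θ<0.71) ≈ 0.797. Adjusting to match 0.8 gives s ≈ 17.30.
So α = 0.61·17.30 ≈ 10.55, β = 0.39·17.30 ≈ 6.75.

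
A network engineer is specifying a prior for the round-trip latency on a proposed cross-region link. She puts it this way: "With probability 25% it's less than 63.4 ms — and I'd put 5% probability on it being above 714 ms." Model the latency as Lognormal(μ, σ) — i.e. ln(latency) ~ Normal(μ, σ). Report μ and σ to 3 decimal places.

μ ≈ 4.854, σ ≈ 1.044

If T ~ Lognormal(μ,σ) then ln T ~ Normal(μ,σ), so the p-quantile of ln T is μ + z_p·σ.
ln(63.4) = 4.149 and ln(714) = 6.571; z_{0.25} = -0.6745, z_{0.95} = 1.645.
σ = (6.571 − 4.149)/(1.645 − (-0.6745)) = 1.044.
μ = 4.149 − (-0.6745)·1.044 = 4.854.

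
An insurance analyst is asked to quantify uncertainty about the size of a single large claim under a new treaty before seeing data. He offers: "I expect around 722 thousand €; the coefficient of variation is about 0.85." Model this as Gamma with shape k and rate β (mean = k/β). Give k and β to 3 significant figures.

For Gamma(k, rate β): mean = k/β, variance = k/β², so CV = 1/√k.
CV = 0.85, hence k = 1/CV² = 1.38.
Then β = k/mean = 1.38/722 = 0.00192.

k ≈ 1.38, β ≈ 0.00192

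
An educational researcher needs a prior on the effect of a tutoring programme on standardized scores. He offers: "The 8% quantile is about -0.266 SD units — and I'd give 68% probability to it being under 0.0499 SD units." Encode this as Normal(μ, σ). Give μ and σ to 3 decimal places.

μ = -0.029, σ = 0.169

For Normal(μ,σ), the p-quantile is μ + z_p·σ. Here z_{0.08} = -1.405, z_{0.68} = 0.4677.
So -0.266 = μ − 1.405σ and 0.0499 = μ + 0.4677σ.
Subtracting: σ = (0.0499 − -0.266)/(0.4677 − (-1.405)) = 0.169.
Then μ = -0.266 − (-1.405)·0.169 = -0.029.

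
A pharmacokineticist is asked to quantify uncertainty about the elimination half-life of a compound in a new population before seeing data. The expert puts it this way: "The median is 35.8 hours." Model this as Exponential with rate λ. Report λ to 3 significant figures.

Exponential median = ln 2 / λ, so λ = ln 2 / 35.8 = 0.0194.

λ ≈ 0.0194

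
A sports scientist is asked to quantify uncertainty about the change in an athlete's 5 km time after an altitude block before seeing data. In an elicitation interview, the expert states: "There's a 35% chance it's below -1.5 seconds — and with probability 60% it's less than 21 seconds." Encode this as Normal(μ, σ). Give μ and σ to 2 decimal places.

μ = 12.07, σ = 35.23

For Normal(μ,σ), the p-quantile is μ + z_p·σ. Here z_{0.35} = -0.3853, z_{0.6} = 0.2533.
So -1.5 = μ − 0.3853σ and 21 = μ + 0.2533σ.
Subtracting: σ = (21 − -1.5)/(0.2533 − (-0.3853)) = 35.23.
Then μ = -1.5 − (-0.3853)·35.23 = 12.07.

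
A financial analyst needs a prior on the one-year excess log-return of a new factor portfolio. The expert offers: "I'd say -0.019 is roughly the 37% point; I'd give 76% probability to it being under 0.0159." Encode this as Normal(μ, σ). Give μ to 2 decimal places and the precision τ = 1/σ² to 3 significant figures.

μ = -0.01, τ = 885

The p-quantile of Normal(μ,σ) is μ + z_p·σ, with z_{0.37} = -0.3319 and z_{0.76} = 0.7063.
Eliminate σ: μ = (z₂·x₁ − z₁·x₂)/(z₂ − z₁) = (0.7063·-0.019 − (-0.3319)·0.0159)/1.038 = -0.01.
Then σ = (x₂ − x₁)/(z₂ − z₁) = (0.0159 − -0.019)/1.038 = 0.03.
Precision τ = 1/σ² = 1/0.03362² = 885.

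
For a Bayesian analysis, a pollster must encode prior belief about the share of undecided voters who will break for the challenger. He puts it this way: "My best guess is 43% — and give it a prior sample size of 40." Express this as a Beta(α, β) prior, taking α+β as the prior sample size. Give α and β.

α = 17.2, β = 22.8

Under the effective-sample-size interpretation, Beta(α, β) has prior mean α/(α+β) and prior sample size α+β.
So α+β = 40 and α/(α+β) = 0.43, giving α = 0.43·40 = 17.2 and β = 40 − 17.2 = 22.8.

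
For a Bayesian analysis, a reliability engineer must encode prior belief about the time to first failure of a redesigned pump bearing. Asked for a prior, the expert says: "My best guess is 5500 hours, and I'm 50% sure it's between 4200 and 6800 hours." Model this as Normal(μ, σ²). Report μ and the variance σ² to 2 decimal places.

μ = 5500.00, σ² = 3714804.78

A symmetric 50% interval runs μ ± z·σ with z = 0.6745.
Half-width = 1300, so σ = 1300/0.6745 = 1927.383 and σ² = 3714804.78.
μ is the stated best guess, 5500.00.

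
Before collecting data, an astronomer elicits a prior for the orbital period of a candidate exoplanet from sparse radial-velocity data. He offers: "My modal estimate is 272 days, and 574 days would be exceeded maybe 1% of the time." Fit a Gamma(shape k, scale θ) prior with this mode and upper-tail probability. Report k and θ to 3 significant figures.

k ≈ 9.72, θ ≈ 31.2

Gamma(k,θ) with k>1 has mode (k−1)θ, so θ = 272/(k−1).
Need P(X < 574) = 0.99 with θ tied to k this way. Start at k = 2, θ = 272: P(X<574) ≈ 0.623.
Too low — raise k to concentrate. Iterating converges to k ≈ 9.72.
Then θ = 272/(9.72−1) ≈ 31.2.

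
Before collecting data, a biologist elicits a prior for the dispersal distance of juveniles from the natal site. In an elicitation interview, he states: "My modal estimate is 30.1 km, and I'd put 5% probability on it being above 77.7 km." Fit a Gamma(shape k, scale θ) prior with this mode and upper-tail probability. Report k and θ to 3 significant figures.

Gamma(k,θ) with k>1 has mode (k−1)θ, so θ = 30.1/(k−1).
Need P(X < 77.7) = 0.95 with θ tied to k this way. Start at k = 2, θ = 30.1: P(X<77.7) ≈ 0.729.
Too low — raise k to concentrate. Iterating converges to k ≈ 4.01.
Then θ = 30.1/(4.01−1) ≈ 10.

k ≈ 4.01, θ ≈ 10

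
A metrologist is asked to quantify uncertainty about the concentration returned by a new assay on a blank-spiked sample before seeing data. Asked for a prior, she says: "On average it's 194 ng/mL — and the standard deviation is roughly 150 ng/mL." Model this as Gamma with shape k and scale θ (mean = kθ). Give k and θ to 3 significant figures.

k ≈ 1.67, θ ≈ 116

For Gamma(k, scale θ): mean = kθ, variance = kθ², so CV = 1/√k.
CV = SD/mean = 150/194 = 0.7732, hence k = 1/CV² = 1.67.
Then θ = mean/k = 194/1.67 = 116.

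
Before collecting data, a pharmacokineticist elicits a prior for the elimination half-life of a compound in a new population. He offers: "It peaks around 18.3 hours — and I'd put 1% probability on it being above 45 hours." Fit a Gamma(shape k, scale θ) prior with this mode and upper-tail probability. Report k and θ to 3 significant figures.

k ≈ 6.82, θ ≈ 3.15

Gamma(k,θ) with k>1 has mode (k−1)θ, so θ = 18.3/(k−1).
Need P(X < 45) = 0.99 with θ tied to k this way. Start at k = 2, θ = 18.3: P(X<45) ≈ 0.704.
Too low — raise k to concentrate. Iterating converges to k ≈ 6.82.
Then θ = 18.3/(6.82−1) ≈ 3.15.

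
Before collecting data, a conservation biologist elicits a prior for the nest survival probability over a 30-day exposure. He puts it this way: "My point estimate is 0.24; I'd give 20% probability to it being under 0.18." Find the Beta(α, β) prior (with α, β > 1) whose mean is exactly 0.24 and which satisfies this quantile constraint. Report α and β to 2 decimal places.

With mean 0.24 fixed, write α = 0.24s, β = 0.76s where s = α+β.
Need P(θ < 0.18) = 0.2 under Beta(0.24s, 0.76s). Normal approximation: (q−m)/√(m(1−m)/s) ≈ z_{0.2} = -0.842, so s ≈ 0.24·0.76·(-0.842)²/(0.18−0.24)² = 35.9.
At s = 35.9: P(θ<0.18) ≈ 0.205. Adjusting to match 0.2 gives s ≈ 37.11.
So α = 0.24·37.11 ≈ 8.91, β = 0.76·37.11 ≈ 28.20.

α ≈ 8.91, β ≈ 28.20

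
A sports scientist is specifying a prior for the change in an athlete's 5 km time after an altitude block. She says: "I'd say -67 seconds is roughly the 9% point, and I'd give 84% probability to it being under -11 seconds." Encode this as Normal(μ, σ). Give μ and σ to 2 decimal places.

The p-quantile of Normal(μ,σ) is μ + z_p·σ, with z_{0.09} = -1.341 and z_{0.84} = 0.9945.
Eliminate σ: μ = (z₂·x₁ − z₁·x₂)/(z₂ − z₁) = (0.9945·-67 − (-1.341)·-11)/2.335 = -34.85.
Then σ = (x₂ − x₁)/(z₂ − z₁) = (-11 − -67)/2.335 = 23.98.

μ = -34.85, σ = 23.98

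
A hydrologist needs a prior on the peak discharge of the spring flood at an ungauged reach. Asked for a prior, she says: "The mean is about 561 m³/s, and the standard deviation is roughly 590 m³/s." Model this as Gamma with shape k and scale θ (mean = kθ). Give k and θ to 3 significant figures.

k ≈ 0.904, θ ≈ 620

For Gamma(k, scale θ): mean = kθ, variance = kθ², so CV = 1/√k.
CV = SD/mean = 590/561 = 1.052, hence k = 1/CV² = 0.904.
Then θ = mean/k = 561/0.904 = 620.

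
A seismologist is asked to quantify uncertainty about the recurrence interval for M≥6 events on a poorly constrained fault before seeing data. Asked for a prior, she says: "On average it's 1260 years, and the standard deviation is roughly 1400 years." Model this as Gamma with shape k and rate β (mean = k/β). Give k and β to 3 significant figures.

For Gamma(k, rate β): mean = k/β, variance = k/β², so CV = 1/√k.
CV = SD/mean = 1400/1260 = 1.111, hence k = 1/CV² = 0.81.
Then β = k/mean = 0.81/1260 = 0.000643.

k ≈ 0.81, β ≈ 0.000643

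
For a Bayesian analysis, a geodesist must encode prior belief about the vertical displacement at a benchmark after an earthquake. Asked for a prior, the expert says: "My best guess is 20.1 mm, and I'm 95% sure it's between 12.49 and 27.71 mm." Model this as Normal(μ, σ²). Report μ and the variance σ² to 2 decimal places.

μ = 20.10, σ² = 15.08

A symmetric 95% interval runs μ ± z·σ with z = 1.96.
Half-width = 7.61, so σ = 7.61/1.96 = 3.883 and σ² = 15.08.
μ is the stated best guess, 20.10.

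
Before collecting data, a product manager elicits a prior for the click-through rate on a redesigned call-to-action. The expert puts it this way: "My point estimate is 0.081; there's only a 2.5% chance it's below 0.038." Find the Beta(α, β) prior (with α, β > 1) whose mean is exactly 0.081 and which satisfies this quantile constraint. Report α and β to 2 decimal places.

With mean 0.081 fixed, write α = 0.081s, β = 0.919s where s = α+β.
Need P(θ < 0.038) = 0.025 under Beta(0.081s, 0.919s). Normal approximation: (q−m)/√(m(1−m)/s) ≈ z_{0.025} = -1.96, so s ≈ 0.081·0.919·(-1.96)²/(0.038−0.081)² = 154.7.
At s = 154.7: P(θ<0.038) ≈ 0.009. Adjusting to match 0.025 gives s ≈ 110.75.
So α = 0.081·110.75 ≈ 8.97, β = 0.919·110.75 ≈ 101.78.

α ≈ 8.97, β ≈ 101.78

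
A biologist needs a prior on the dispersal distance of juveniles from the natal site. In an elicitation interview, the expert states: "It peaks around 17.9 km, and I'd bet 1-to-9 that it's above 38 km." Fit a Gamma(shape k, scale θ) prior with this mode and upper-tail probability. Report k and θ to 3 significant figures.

k ≈ 4.39, θ ≈ 5.28

Gamma(k,θ) with k>1 has mode (k−1)θ, so θ = 17.9/(k−1).
Need P(X < 38) = 0.9 with θ tied to k this way. Start at k = 2, θ = 17.9: P(X<38) ≈ 0.626.
Too low — raise k to concentrate. Iterating converges to k ≈ 4.39.
Then θ = 17.9/(4.39−1) ≈ 5.28.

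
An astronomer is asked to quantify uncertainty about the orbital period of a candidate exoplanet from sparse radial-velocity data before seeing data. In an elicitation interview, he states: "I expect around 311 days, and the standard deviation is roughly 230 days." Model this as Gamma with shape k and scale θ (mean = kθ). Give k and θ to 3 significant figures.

k ≈ 1.83, θ ≈ 170

For Gamma(k, scale θ): mean = kθ, variance = kθ², so CV = 1/√k.
CV = SD/mean = 230/311 = 0.7395, hence k = 1/CV² = 1.83.
Then θ = mean/k = 311/1.83 = 170.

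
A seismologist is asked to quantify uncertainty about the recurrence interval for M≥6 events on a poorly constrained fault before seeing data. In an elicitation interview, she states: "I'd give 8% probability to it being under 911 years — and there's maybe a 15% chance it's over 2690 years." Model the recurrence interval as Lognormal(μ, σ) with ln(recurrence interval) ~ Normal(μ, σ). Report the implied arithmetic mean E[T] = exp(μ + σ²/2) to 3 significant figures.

E[T] ≈ 1870 years

If T ~ Lognormal(μ,σ) then ln T ~ Normal(μ,σ), so the p-quantile of ln T is μ + z_p·σ.
ln(911) = 6.815 and ln(2690) = 7.897; z_{0.08} = -1.405, z_{0.85} = 1.036.
σ = (7.897 − 6.815)/(1.036 − (-1.405)) = 0.443.
μ = 6.815 − (-1.405)·0.443 = 7.438.
E[T] = exp(μ + σ²/2) = exp(7.438 + 0.0983) = 1870 years.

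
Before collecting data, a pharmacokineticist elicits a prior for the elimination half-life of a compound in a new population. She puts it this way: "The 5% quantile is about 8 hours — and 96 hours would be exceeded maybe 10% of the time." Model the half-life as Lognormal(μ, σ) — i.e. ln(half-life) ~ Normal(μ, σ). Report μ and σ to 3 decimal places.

If T ~ Lognormal(μ,σ) then ln T ~ Normal(μ,σ), so the p-quantile of ln T is μ + z_p·σ.
ln(8) = 2.079 and ln(96) = 4.564; z_{0.05} = -1.645, z_{0.9} = 1.282.
σ = (4.564 − 2.079)/(1.282 − (-1.645)) = 0.849.
μ = 2.079 − (-1.645)·0.849 = 3.476.

μ ≈ 3.476, σ ≈ 0.849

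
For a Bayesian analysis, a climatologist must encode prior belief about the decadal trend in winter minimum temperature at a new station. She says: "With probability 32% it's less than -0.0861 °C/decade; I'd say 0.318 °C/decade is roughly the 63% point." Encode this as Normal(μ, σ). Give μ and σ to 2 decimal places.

The p-quantile of Normal(μ,σ) is μ + z_p·σ, with z_{0.32} = -0.4677 and z_{0.63} = 0.3319.
Eliminate σ: μ = (z₂·x₁ − z₁·x₂)/(z₂ − z₁) = (0.3319·-0.0861 − (-0.4677)·0.318)/0.7996 = 0.15.
Then σ = (x₂ − x₁)/(z₂ − z₁) = (0.318 − -0.0861)/0.7996 = 0.51.

μ = 0.15, σ = 0.51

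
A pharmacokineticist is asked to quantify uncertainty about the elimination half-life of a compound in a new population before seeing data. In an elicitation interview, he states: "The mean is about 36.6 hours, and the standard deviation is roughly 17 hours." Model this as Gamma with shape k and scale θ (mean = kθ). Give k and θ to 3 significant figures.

k ≈ 4.64, θ ≈ 7.9

For Gamma(k, scale θ): mean = kθ, variance = kθ², so CV = 1/√k.
CV = SD/mean = 17/36.6 = 0.4645, hence k = 1/CV² = 4.64.
Then θ = mean/k = 36.6/4.64 = 7.9.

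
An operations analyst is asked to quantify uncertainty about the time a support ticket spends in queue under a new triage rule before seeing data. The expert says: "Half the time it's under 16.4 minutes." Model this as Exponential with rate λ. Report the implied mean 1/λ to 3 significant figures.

Exponential median = ln 2 / λ, so λ = ln 2 / 16.4 = 0.0423.
Mean = 1/λ = 23.7 minutes.

mean ≈ 23.7 minutes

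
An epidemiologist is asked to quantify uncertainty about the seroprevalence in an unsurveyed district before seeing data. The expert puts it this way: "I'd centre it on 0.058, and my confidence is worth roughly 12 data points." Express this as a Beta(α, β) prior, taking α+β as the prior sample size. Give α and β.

Under the effective-sample-size interpretation, Beta(α, β) has prior mean α/(α+β) and prior sample size α+β.
So α+β = 12 and α/(α+β) = 0.058, giving α = 0.058·12 = 0.696 and β = 12 − 0.696 = 11.304.

α = 0.696, β = 11.304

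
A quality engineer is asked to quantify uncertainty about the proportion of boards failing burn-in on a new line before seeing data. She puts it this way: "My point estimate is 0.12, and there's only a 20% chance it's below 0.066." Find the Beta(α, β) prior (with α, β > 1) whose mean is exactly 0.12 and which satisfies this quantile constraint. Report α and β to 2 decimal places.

With mean 0.12 fixed, write α = 0.12s, β = 0.88s where s = α+β.
Need P(θ < 0.066) = 0.2 under Beta(0.12s, 0.88s). Normal approximation: (q−m)/√(m(1−m)/s) ≈ z_{0.2} = -0.842, so s ≈ 0.12·0.88·(-0.842)²/(0.066−0.12)² = 25.7.
At s = 25.7: P(θ<0.066) ≈ 0.204. Adjusting to match 0.2 gives s ≈ 26.34.
So α = 0.12·26.34 ≈ 3.16, β = 0.88·26.34 ≈ 23.18.

α ≈ 3.16, β ≈ 23.18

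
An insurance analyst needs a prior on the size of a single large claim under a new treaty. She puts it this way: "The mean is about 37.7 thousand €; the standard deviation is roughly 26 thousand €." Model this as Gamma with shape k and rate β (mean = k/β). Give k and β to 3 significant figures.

For Gamma(k, rate β): mean = k/β, variance = k/β², so CV = 1/√k.
CV = SD/mean = 26/37.7 = 0.6897, hence k = 1/CV² = 2.1.
Then β = k/mean = 2.1/37.7 = 0.0558.

k ≈ 2.1, β ≈ 0.0558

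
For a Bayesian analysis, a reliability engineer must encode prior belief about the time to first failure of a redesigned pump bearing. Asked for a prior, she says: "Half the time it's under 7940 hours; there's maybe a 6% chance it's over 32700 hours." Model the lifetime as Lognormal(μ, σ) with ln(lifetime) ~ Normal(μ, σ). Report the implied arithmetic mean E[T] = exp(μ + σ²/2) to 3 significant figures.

E[T] ≈ 12000 hours

If T ~ Lognormal(μ,σ) then ln T ~ Normal(μ,σ), so the p-quantile of ln T is μ + z_p·σ.
ln(7940) = 8.98 and ln(32700) = 10.4; z_{0.5} = 0, z_{0.94} = 1.555.
σ = (10.4 − 8.98)/(1.555 − (0)) = 0.910.
μ = 8.98 − (0)·0.910 = 8.980.
E[T] = exp(μ + σ²/2) = exp(8.980 + 0.4144) = 12000 hours.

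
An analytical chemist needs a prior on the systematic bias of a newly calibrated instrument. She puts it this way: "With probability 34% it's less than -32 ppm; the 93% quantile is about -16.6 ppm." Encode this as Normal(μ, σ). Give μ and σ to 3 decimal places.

For Normal(μ,σ), the p-quantile is μ + z_p·σ. Here z_{0.34} = -0.4125, z_{0.93} = 1.476.
So -32 = μ − 0.4125σ and -16.6 = μ + 1.476σ.
Subtracting: σ = (-16.6 − -32)/(1.476 − (-0.4125)) = 8.156.
Then μ = -32 − (-0.4125)·8.156 = -28.636.

μ = -28.636, σ = 8.156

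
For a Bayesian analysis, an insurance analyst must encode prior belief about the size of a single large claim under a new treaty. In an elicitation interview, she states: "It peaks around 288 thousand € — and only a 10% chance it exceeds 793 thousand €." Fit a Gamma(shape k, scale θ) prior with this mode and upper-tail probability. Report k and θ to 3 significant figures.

k ≈ 2.86, θ ≈ 154

Gamma(k,θ) with k>1 has mode (k−1)θ, so θ = 288/(k−1).
Need P(X < 793) = 0.9 with θ tied to k this way. Start at k = 2, θ = 288: P(X<793) ≈ 0.761.
Too low — raise k to concentrate. Iterating converges to k ≈ 2.86.
Then θ = 288/(2.86−1) ≈ 154.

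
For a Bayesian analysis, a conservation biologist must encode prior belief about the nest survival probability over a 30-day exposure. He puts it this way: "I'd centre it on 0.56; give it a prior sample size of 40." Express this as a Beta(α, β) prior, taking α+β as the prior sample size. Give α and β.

α = 22.4, β = 17.6

Under the effective-sample-size interpretation, Beta(α, β) has prior mean α/(α+β) and prior sample size α+β.
So α+β = 40 and α/(α+β) = 0.56, giving α = 0.56·40 = 22.4 and β = 40 − 22.4 = 17.6.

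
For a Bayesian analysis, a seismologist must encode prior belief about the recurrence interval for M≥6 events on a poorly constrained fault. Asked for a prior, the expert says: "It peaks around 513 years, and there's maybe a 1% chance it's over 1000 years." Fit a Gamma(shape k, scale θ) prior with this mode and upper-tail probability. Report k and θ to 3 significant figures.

Gamma(k,θ) with k>1 has mode (k−1)θ, so θ = 513/(k−1).
Need P(X < 1000) = 0.99 with θ tied to k this way. Start at k = 2, θ = 513: P(X<1000) ≈ 0.580.
Too low — raise k to concentrate. Iterating converges to k ≈ 12.1.
Then θ = 513/(12.1−1) ≈ 46.3.

k ≈ 12.1, θ ≈ 46.3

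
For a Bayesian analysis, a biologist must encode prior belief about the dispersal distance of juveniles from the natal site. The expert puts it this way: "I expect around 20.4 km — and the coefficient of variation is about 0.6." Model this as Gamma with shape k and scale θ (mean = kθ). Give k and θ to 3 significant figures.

For Gamma(k, scale θ): mean = kθ, variance = kθ², so CV = 1/√k.
CV = 0.6, hence k = 1/CV² = 2.78.
Then θ = mean/k = 20.4/2.78 = 7.34.

k ≈ 2.78, θ ≈ 7.34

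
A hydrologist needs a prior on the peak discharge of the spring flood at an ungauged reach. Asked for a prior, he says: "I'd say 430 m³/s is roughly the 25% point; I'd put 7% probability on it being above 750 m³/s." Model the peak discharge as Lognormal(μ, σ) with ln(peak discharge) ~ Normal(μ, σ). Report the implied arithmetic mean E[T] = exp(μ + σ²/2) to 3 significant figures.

If T ~ Lognormal(μ,σ) then ln T ~ Normal(μ,σ), so the p-quantile of ln T is μ + z_p·σ.
ln(430) = 6.064 and ln(750) = 6.62; z_{0.25} = -0.6745, z_{0.93} = 1.476.
σ = (6.62 − 6.064)/(1.476 − (-0.6745)) = 0.259.
μ = 6.064 − (-0.6745)·0.259 = 6.238.
E[T] = exp(μ + σ²/2) = exp(6.238 + 0.0335) = 529 m³/s.

E[T] ≈ 529 m³/s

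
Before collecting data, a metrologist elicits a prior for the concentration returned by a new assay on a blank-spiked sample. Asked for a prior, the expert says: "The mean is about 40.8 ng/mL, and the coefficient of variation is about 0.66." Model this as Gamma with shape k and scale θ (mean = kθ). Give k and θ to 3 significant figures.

k ≈ 2.3, θ ≈ 17.8

For Gamma(k, scale θ): mean = kθ, variance = kθ², so CV = 1/√k.
CV = 0.66, hence k = 1/CV² = 2.3.
Then θ = mean/k = 40.8/2.3 = 17.8.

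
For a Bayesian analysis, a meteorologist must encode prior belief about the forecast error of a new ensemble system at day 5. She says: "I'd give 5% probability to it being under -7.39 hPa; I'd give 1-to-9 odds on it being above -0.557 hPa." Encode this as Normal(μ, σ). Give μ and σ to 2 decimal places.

For Normal(μ,σ), the p-quantile is μ + z_p·σ. Here z_{0.05} = -1.645, z_{0.9} = 1.282.
So -7.39 = μ − 1.645σ and -0.557 = μ + 1.282σ.
Subtracting: σ = (-0.557 − -7.39)/(1.282 − (-1.645)) = 2.33.
Then μ = -7.39 − (-1.645)·2.33 = -3.55.

μ = -3.55, σ = 2.33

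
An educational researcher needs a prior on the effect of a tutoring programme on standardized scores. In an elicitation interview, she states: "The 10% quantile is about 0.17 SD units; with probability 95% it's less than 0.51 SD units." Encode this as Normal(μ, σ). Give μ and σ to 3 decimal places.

The p-quantile of Normal(μ,σ) is μ + z_p·σ, with z_{0.1} = -1.282 and z_{0.95} = 1.645.
Eliminate σ: μ = (z₂·x₁ − z₁·x₂)/(z₂ − z₁) = (1.645·0.17 − (-1.282)·0.51)/2.926 = 0.319.
Then σ = (x₂ − x₁)/(z₂ − z₁) = (0.51 − 0.17)/2.926 = 0.116.

μ = 0.319, σ = 0.116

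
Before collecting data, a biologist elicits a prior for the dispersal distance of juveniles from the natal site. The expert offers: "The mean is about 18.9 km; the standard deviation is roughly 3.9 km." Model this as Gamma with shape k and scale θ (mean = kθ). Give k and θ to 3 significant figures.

k ≈ 23.5, θ ≈ 0.805

For Gamma(k, scale θ): mean = kθ, variance = kθ², so CV = 1/√k.
CV = SD/mean = 3.9/18.9 = 0.2063, hence k = 1/CV² = 23.5.
Then θ = mean/k = 18.9/23.5 = 0.805.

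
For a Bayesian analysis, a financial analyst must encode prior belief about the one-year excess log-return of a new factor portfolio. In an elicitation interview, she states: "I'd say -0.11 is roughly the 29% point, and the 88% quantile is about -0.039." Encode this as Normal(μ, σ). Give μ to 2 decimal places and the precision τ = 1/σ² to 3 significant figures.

μ = -0.09, τ = 593

The p-quantile of Normal(μ,σ) is μ + z_p·σ, with z_{0.29} = -0.5534 and z_{0.88} = 1.175.
Eliminate σ: μ = (z₂·x₁ − z₁·x₂)/(z₂ − z₁) = (1.175·-0.11 − (-0.5534)·-0.039)/1.728 = -0.09.
Then σ = (x₂ − x₁)/(z₂ − z₁) = (-0.039 − -0.11)/1.728 = 0.04.
Precision τ = 1/σ² = 1/0.04108² = 593.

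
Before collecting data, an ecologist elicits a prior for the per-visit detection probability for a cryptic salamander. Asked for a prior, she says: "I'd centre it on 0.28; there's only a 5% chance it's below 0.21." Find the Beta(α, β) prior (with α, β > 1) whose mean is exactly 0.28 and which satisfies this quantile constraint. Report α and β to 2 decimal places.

α ≈ 28.79, β ≈ 74.04

With mean 0.28 fixed, write α = 0.28s, β = 0.72s where s = α+β.
Need P(θ < 0.21) = 0.05 under Beta(0.28s, 0.72s). Normal approximation: (q−m)/√(m(1−m)/s) ≈ z_{0.05} = -1.64, so s ≈ 0.28·0.72·(-1.64)²/(0.21−0.28)² = 111.3.
At s = 111.3: P(θ<0.21) ≈ 0.043. Adjusting to match 0.05 gives s ≈ 102.84.
So α = 0.28·102.84 ≈ 28.79, β = 0.72·102.84 ≈ 74.04.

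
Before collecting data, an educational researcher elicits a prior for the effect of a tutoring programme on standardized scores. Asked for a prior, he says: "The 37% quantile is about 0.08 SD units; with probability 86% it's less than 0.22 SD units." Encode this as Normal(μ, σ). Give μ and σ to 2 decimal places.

μ = 0.11, σ = 0.10

The p-quantile of Normal(μ,σ) is μ + z_p·σ, with z_{0.37} = -0.3319 and z_{0.86} = 1.08.
Eliminate σ: μ = (z₂·x₁ − z₁·x₂)/(z₂ − z₁) = (1.08·0.08 − (-0.3319)·0.22)/1.412 = 0.11.
Then σ = (x₂ − x₁)/(z₂ − z₁) = (0.22 − 0.08)/1.412 = 0.10.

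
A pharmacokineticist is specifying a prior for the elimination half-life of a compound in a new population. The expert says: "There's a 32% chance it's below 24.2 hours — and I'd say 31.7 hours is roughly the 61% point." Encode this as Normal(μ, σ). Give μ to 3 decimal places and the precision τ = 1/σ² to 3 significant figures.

μ = 28.896, τ = 0.00992

For Normal(μ,σ), the p-quantile is μ + z_p·σ. Here z_{0.32} = -0.4677, z_{0.61} = 0.2793.
So 24.2 = μ − 0.4677σ and 31.7 = μ + 0.2793σ.
Subtracting: σ = (31.7 − 24.2)/(0.2793 − (-0.4677)) = 10.040.
Then μ = 24.2 − (-0.4677)·10.040 = 28.896.
Precision τ = 1/σ² = 1/10.04² = 0.00992.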